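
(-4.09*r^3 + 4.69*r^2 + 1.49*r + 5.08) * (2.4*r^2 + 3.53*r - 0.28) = -9.816*r^5 - 3.1817*r^4 + 21.2769*r^3 + 16.1385*r^2 + 17.5152*r - 1.4224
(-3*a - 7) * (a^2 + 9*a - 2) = -3*a^3 - 34*a^2 - 57*a + 14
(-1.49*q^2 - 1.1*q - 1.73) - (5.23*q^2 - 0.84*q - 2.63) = -6.72*q^2 - 0.26*q + 0.9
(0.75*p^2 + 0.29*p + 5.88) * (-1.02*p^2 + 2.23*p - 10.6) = -0.765*p^4 + 1.3767*p^3 - 13.3009*p^2 + 10.0384*p - 62.328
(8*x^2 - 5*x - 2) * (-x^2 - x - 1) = -8*x^4 - 3*x^3 - x^2 + 7*x + 2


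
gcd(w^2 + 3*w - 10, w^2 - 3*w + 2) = w - 2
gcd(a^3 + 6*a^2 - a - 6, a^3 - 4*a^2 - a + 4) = a^2 - 1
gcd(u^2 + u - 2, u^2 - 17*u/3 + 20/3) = 1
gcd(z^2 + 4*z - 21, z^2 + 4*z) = 1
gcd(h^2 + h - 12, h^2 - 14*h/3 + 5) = h - 3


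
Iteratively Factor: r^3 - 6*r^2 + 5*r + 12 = (r - 4)*(r^2 - 2*r - 3) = (r - 4)*(r - 3)*(r + 1)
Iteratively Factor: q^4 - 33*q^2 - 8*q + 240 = (q - 5)*(q^3 + 5*q^2 - 8*q - 48) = (q - 5)*(q + 4)*(q^2 + q - 12) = (q - 5)*(q - 3)*(q + 4)*(q + 4)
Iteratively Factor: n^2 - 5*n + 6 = (n - 2)*(n - 3)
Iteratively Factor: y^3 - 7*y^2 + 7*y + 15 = (y + 1)*(y^2 - 8*y + 15) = (y - 3)*(y + 1)*(y - 5)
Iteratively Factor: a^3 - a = (a + 1)*(a^2 - a) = a*(a + 1)*(a - 1)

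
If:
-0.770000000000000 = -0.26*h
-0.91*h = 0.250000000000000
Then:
No Solution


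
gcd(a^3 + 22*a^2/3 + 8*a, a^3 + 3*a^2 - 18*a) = a^2 + 6*a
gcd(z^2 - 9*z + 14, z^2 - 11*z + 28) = z - 7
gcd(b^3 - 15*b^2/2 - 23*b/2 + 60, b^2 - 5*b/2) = b - 5/2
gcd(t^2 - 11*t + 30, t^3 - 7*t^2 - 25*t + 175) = t - 5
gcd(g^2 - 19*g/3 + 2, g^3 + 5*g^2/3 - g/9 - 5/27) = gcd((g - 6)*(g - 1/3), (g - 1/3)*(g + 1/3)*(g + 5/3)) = g - 1/3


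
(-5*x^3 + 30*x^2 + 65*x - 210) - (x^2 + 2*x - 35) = -5*x^3 + 29*x^2 + 63*x - 175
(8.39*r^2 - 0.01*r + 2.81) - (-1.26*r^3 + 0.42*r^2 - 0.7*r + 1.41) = 1.26*r^3 + 7.97*r^2 + 0.69*r + 1.4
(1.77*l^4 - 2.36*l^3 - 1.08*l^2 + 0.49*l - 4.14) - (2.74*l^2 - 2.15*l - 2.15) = 1.77*l^4 - 2.36*l^3 - 3.82*l^2 + 2.64*l - 1.99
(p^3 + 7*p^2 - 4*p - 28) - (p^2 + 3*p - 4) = p^3 + 6*p^2 - 7*p - 24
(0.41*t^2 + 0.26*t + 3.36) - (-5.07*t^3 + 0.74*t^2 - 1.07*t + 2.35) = 5.07*t^3 - 0.33*t^2 + 1.33*t + 1.01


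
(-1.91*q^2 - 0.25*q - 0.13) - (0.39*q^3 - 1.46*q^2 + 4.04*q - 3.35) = -0.39*q^3 - 0.45*q^2 - 4.29*q + 3.22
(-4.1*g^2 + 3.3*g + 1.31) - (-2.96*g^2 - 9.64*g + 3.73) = -1.14*g^2 + 12.94*g - 2.42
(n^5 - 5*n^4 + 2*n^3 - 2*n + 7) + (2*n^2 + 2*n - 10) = n^5 - 5*n^4 + 2*n^3 + 2*n^2 - 3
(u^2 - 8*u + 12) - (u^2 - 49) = 61 - 8*u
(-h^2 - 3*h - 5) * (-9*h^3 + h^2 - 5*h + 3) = 9*h^5 + 26*h^4 + 47*h^3 + 7*h^2 + 16*h - 15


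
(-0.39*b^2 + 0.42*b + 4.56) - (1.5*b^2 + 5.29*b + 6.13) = -1.89*b^2 - 4.87*b - 1.57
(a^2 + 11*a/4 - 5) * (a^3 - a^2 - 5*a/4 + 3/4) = a^5 + 7*a^4/4 - 9*a^3 + 37*a^2/16 + 133*a/16 - 15/4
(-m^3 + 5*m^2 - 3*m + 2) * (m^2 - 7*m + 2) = -m^5 + 12*m^4 - 40*m^3 + 33*m^2 - 20*m + 4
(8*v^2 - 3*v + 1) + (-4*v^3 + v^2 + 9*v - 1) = -4*v^3 + 9*v^2 + 6*v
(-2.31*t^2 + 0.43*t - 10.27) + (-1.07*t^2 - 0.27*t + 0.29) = -3.38*t^2 + 0.16*t - 9.98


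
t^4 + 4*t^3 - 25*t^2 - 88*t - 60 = (t - 5)*(t + 1)*(t + 2)*(t + 6)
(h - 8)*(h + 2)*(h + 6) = h^3 - 52*h - 96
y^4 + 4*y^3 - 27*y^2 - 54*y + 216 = (y - 3)^2*(y + 4)*(y + 6)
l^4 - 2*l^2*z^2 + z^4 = (l - z)^2*(l + z)^2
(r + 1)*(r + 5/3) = r^2 + 8*r/3 + 5/3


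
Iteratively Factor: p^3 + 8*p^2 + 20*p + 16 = (p + 2)*(p^2 + 6*p + 8) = (p + 2)*(p + 4)*(p + 2)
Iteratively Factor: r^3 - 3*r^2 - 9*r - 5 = (r - 5)*(r^2 + 2*r + 1) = (r - 5)*(r + 1)*(r + 1)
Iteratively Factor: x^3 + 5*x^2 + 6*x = (x + 3)*(x^2 + 2*x) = (x + 2)*(x + 3)*(x)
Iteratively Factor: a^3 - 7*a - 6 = (a - 3)*(a^2 + 3*a + 2) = (a - 3)*(a + 1)*(a + 2)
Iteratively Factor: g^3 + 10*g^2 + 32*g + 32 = (g + 4)*(g^2 + 6*g + 8) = (g + 4)^2*(g + 2)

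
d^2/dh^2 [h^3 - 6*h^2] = 6*h - 12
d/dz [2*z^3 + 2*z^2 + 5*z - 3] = 6*z^2 + 4*z + 5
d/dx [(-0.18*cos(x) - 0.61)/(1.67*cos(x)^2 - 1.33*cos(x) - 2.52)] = (-0.3006*cos(x)^2 - 2.0374*cos(x) + 0.3577)*sin(x)/(2.7889*cos(x)^4 - 4.4422*cos(x)^3 - 6.6479*cos(x)^2 + 6.7032*cos(x) + 6.3504)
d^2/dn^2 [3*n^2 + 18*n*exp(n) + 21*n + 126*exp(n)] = 18*n*exp(n) + 162*exp(n) + 6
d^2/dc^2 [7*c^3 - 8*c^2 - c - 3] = 42*c - 16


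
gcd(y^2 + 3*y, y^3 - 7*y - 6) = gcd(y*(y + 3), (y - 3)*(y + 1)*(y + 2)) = 1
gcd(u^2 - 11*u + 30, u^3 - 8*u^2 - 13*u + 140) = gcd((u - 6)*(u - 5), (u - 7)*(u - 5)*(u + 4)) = u - 5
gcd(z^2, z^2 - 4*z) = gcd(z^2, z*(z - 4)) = z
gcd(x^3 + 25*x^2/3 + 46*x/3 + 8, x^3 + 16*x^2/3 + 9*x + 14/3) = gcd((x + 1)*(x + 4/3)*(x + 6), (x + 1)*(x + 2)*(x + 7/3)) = x + 1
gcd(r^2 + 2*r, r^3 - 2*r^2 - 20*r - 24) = r + 2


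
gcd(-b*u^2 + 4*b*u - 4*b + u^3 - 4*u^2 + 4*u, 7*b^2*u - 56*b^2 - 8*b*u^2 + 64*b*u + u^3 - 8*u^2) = -b + u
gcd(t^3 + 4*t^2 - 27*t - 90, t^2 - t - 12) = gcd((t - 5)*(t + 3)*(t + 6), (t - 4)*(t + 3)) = t + 3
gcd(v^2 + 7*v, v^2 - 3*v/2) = v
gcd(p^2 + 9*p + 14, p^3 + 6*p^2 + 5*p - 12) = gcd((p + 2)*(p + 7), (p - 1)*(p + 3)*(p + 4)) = 1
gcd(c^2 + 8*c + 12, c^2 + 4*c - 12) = c + 6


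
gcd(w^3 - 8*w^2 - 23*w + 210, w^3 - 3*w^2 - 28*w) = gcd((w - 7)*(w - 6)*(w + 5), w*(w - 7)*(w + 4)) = w - 7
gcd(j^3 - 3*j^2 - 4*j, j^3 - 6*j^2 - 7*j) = j^2 + j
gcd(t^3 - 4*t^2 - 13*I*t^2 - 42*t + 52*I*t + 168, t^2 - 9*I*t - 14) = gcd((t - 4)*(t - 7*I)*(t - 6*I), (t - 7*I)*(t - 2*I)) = t - 7*I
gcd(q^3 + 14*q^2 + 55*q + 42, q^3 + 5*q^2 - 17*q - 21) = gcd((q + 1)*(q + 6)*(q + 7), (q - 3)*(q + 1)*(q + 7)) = q^2 + 8*q + 7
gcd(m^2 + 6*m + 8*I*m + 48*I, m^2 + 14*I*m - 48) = m + 8*I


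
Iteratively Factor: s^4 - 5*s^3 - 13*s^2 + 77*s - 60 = (s + 4)*(s^3 - 9*s^2 + 23*s - 15) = (s - 5)*(s + 4)*(s^2 - 4*s + 3) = (s - 5)*(s - 1)*(s + 4)*(s - 3)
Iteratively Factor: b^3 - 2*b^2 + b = (b - 1)*(b^2 - b) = (b - 1)^2*(b)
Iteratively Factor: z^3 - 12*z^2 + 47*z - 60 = (z - 5)*(z^2 - 7*z + 12) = (z - 5)*(z - 4)*(z - 3)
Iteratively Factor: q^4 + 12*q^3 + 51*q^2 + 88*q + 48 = (q + 4)*(q^3 + 8*q^2 + 19*q + 12) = (q + 3)*(q + 4)*(q^2 + 5*q + 4) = (q + 1)*(q + 3)*(q + 4)*(q + 4)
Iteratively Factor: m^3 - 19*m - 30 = (m - 5)*(m^2 + 5*m + 6) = (m - 5)*(m + 2)*(m + 3)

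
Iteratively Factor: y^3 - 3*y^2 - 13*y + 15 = (y - 5)*(y^2 + 2*y - 3) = (y - 5)*(y + 3)*(y - 1)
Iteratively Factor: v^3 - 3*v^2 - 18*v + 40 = (v + 4)*(v^2 - 7*v + 10) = (v - 5)*(v + 4)*(v - 2)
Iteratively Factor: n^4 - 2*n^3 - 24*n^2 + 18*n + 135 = (n + 3)*(n^3 - 5*n^2 - 9*n + 45) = (n + 3)^2*(n^2 - 8*n + 15) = (n - 3)*(n + 3)^2*(n - 5)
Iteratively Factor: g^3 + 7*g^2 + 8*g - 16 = (g - 1)*(g^2 + 8*g + 16) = (g - 1)*(g + 4)*(g + 4)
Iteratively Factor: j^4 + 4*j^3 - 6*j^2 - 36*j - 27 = (j + 3)*(j^3 + j^2 - 9*j - 9) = (j + 1)*(j + 3)*(j^2 - 9) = (j + 1)*(j + 3)^2*(j - 3)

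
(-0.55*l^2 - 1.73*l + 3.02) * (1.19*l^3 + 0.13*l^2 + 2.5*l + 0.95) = -0.6545*l^5 - 2.1302*l^4 + 1.9939*l^3 - 4.4549*l^2 + 5.9065*l + 2.869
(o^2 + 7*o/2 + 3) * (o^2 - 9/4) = o^4 + 7*o^3/2 + 3*o^2/4 - 63*o/8 - 27/4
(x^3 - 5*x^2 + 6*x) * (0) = 0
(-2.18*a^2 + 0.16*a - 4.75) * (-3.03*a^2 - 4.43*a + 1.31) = 6.6054*a^4 + 9.1726*a^3 + 10.8279*a^2 + 21.2521*a - 6.2225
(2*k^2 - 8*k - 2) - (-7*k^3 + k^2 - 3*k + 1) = 7*k^3 + k^2 - 5*k - 3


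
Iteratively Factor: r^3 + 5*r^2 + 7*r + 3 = (r + 1)*(r^2 + 4*r + 3) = (r + 1)*(r + 3)*(r + 1)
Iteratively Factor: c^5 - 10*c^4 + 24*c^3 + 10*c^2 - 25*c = (c - 1)*(c^4 - 9*c^3 + 15*c^2 + 25*c) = (c - 5)*(c - 1)*(c^3 - 4*c^2 - 5*c) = (c - 5)^2*(c - 1)*(c^2 + c) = (c - 5)^2*(c - 1)*(c + 1)*(c)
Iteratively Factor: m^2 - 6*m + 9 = (m - 3)*(m - 3)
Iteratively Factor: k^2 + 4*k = (k)*(k + 4)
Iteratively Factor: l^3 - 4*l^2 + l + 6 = (l - 3)*(l^2 - l - 2) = (l - 3)*(l - 2)*(l + 1)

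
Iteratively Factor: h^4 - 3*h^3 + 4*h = (h)*(h^3 - 3*h^2 + 4) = h*(h + 1)*(h^2 - 4*h + 4) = h*(h - 2)*(h + 1)*(h - 2)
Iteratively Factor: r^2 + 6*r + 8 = (r + 2)*(r + 4)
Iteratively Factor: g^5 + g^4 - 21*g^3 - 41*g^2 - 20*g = (g)*(g^4 + g^3 - 21*g^2 - 41*g - 20) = g*(g + 1)*(g^3 - 21*g - 20) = g*(g + 1)^2*(g^2 - g - 20) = g*(g + 1)^2*(g + 4)*(g - 5)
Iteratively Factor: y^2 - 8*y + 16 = (y - 4)*(y - 4)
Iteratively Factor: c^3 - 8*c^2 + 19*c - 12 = (c - 4)*(c^2 - 4*c + 3) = (c - 4)*(c - 1)*(c - 3)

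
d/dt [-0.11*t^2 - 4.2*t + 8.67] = -0.22*t - 4.2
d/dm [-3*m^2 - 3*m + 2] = -6*m - 3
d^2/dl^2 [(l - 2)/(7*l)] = -4/(7*l^3)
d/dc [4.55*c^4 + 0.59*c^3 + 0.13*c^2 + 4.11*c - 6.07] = 18.2*c^3 + 1.77*c^2 + 0.26*c + 4.11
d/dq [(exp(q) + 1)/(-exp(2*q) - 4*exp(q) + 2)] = (2*(exp(q) + 1)*(exp(q) + 2) - exp(2*q) - 4*exp(q) + 2)*exp(q)/(exp(2*q) + 4*exp(q) - 2)^2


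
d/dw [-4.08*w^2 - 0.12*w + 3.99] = -8.16*w - 0.12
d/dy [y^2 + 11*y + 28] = 2*y + 11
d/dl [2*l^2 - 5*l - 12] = 4*l - 5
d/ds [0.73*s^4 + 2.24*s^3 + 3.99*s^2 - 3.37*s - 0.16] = 2.92*s^3 + 6.72*s^2 + 7.98*s - 3.37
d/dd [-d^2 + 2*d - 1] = 2 - 2*d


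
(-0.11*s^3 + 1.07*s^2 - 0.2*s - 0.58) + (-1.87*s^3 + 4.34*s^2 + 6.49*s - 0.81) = -1.98*s^3 + 5.41*s^2 + 6.29*s - 1.39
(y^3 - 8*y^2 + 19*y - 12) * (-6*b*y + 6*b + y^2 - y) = -6*b*y^4 + 54*b*y^3 - 162*b*y^2 + 186*b*y - 72*b + y^5 - 9*y^4 + 27*y^3 - 31*y^2 + 12*y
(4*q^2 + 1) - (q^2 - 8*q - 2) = 3*q^2 + 8*q + 3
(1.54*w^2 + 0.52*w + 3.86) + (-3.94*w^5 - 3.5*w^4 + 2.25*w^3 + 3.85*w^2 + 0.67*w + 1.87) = -3.94*w^5 - 3.5*w^4 + 2.25*w^3 + 5.39*w^2 + 1.19*w + 5.73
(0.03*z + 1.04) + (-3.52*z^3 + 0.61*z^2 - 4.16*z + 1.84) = -3.52*z^3 + 0.61*z^2 - 4.13*z + 2.88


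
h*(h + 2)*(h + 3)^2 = h^4 + 8*h^3 + 21*h^2 + 18*h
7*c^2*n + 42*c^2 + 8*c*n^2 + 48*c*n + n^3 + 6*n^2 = (c + n)*(7*c + n)*(n + 6)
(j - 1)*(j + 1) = j^2 - 1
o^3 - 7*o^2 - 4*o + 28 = (o - 7)*(o - 2)*(o + 2)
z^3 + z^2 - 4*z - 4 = (z - 2)*(z + 1)*(z + 2)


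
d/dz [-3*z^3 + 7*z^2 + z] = -9*z^2 + 14*z + 1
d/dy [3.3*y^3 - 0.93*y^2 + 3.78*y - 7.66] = 9.9*y^2 - 1.86*y + 3.78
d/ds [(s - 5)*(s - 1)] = 2*s - 6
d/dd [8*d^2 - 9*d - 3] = 16*d - 9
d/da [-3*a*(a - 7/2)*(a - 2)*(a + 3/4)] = -12*a^3 + 171*a^2/4 - 69*a/4 - 63/4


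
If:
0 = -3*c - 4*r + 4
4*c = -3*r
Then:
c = -12/7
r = 16/7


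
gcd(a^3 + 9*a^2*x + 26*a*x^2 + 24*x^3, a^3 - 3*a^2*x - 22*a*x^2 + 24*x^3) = a + 4*x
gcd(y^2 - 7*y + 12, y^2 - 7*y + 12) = y^2 - 7*y + 12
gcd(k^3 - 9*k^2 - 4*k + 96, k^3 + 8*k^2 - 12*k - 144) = k - 4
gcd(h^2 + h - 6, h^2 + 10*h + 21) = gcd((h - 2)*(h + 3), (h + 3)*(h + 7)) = h + 3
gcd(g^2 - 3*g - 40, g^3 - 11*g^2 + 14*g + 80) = g - 8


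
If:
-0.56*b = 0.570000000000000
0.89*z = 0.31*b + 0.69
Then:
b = -1.02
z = 0.42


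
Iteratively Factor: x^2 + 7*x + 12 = (x + 4)*(x + 3)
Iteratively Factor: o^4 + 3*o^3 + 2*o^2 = (o)*(o^3 + 3*o^2 + 2*o) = o*(o + 1)*(o^2 + 2*o) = o*(o + 1)*(o + 2)*(o)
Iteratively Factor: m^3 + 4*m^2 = (m)*(m^2 + 4*m) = m*(m + 4)*(m)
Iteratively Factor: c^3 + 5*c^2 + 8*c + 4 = (c + 2)*(c^2 + 3*c + 2) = (c + 1)*(c + 2)*(c + 2)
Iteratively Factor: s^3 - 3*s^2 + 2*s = (s - 1)*(s^2 - 2*s) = s*(s - 1)*(s - 2)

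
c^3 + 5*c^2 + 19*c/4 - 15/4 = (c - 1/2)*(c + 5/2)*(c + 3)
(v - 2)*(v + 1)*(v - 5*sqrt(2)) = v^3 - 5*sqrt(2)*v^2 - v^2 - 2*v + 5*sqrt(2)*v + 10*sqrt(2)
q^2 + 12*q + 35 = (q + 5)*(q + 7)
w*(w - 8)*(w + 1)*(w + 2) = w^4 - 5*w^3 - 22*w^2 - 16*w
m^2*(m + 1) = m^3 + m^2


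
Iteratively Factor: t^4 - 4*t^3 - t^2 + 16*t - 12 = (t - 1)*(t^3 - 3*t^2 - 4*t + 12) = (t - 1)*(t + 2)*(t^2 - 5*t + 6) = (t - 3)*(t - 1)*(t + 2)*(t - 2)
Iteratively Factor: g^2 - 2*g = (g)*(g - 2)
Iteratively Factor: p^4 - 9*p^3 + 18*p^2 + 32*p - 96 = (p - 3)*(p^3 - 6*p^2 + 32) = (p - 4)*(p - 3)*(p^2 - 2*p - 8) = (p - 4)^2*(p - 3)*(p + 2)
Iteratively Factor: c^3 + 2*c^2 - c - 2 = (c - 1)*(c^2 + 3*c + 2) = (c - 1)*(c + 2)*(c + 1)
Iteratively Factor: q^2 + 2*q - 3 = (q - 1)*(q + 3)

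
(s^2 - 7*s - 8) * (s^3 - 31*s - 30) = s^5 - 7*s^4 - 39*s^3 + 187*s^2 + 458*s + 240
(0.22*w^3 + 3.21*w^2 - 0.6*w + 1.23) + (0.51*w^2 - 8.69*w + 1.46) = 0.22*w^3 + 3.72*w^2 - 9.29*w + 2.69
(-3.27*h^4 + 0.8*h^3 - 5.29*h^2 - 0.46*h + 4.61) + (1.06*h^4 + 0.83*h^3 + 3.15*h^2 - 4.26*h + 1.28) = -2.21*h^4 + 1.63*h^3 - 2.14*h^2 - 4.72*h + 5.89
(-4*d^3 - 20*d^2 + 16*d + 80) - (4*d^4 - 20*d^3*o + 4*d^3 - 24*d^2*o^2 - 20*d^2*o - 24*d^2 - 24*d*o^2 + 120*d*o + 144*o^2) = -4*d^4 + 20*d^3*o - 8*d^3 + 24*d^2*o^2 + 20*d^2*o + 4*d^2 + 24*d*o^2 - 120*d*o + 16*d - 144*o^2 + 80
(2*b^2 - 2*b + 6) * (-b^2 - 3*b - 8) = -2*b^4 - 4*b^3 - 16*b^2 - 2*b - 48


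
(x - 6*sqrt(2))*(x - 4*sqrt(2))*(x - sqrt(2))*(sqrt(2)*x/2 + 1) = sqrt(2)*x^4/2 - 10*x^3 + 23*sqrt(2)*x^2 + 20*x - 48*sqrt(2)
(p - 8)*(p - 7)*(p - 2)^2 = p^4 - 19*p^3 + 120*p^2 - 284*p + 224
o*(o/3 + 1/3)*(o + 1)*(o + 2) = o^4/3 + 4*o^3/3 + 5*o^2/3 + 2*o/3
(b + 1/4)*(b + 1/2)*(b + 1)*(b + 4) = b^4 + 23*b^3/4 + 63*b^2/8 + 29*b/8 + 1/2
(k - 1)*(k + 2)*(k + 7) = k^3 + 8*k^2 + 5*k - 14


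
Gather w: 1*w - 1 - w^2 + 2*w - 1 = -w^2 + 3*w - 2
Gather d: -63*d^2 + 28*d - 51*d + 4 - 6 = -63*d^2 - 23*d - 2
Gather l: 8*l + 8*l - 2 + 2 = 16*l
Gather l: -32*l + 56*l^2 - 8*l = 56*l^2 - 40*l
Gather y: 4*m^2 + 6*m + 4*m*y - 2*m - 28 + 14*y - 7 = 4*m^2 + 4*m + y*(4*m + 14) - 35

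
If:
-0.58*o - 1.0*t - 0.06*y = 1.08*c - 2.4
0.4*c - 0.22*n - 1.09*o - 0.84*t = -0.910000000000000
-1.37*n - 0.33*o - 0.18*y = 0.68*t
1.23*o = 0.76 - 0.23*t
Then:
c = 0.914170664797669 - 0.0619179115212712*y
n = -0.134865202097046*y - 0.682541702338804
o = 0.396753595783094 - 0.00144119024428575*y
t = 0.00770723478465858*y + 1.18257859646432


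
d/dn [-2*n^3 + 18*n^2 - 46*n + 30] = -6*n^2 + 36*n - 46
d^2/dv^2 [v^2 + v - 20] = 2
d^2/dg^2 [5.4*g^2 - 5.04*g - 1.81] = 10.8000000000000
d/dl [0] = 0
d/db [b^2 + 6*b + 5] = 2*b + 6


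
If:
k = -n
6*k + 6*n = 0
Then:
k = -n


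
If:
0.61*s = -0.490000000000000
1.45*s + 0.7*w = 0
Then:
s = -0.80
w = 1.66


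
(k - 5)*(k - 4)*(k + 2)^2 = k^4 - 5*k^3 - 12*k^2 + 44*k + 80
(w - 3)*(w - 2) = w^2 - 5*w + 6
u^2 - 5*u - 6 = (u - 6)*(u + 1)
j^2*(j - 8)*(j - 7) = j^4 - 15*j^3 + 56*j^2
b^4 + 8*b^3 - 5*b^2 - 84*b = b*(b - 3)*(b + 4)*(b + 7)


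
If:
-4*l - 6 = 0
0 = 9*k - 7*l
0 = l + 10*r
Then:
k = -7/6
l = -3/2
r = 3/20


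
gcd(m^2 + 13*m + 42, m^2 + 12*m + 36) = m + 6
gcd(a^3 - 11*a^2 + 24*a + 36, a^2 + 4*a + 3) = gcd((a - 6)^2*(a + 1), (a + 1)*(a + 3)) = a + 1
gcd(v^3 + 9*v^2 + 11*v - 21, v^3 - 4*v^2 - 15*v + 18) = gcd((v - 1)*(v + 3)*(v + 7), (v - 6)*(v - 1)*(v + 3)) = v^2 + 2*v - 3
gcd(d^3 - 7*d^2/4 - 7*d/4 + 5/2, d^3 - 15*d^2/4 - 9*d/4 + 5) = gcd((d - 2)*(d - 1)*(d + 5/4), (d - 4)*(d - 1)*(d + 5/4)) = d^2 + d/4 - 5/4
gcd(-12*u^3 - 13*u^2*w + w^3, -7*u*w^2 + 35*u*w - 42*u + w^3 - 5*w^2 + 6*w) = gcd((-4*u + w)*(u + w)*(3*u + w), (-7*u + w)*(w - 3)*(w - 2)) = 1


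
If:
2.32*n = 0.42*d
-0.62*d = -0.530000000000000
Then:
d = 0.85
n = 0.15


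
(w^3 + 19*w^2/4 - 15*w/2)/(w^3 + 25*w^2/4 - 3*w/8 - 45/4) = 2*w/(2*w + 3)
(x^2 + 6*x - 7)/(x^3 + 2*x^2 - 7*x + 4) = (x + 7)/(x^2 + 3*x - 4)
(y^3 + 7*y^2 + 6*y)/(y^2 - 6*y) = (y^2 + 7*y + 6)/(y - 6)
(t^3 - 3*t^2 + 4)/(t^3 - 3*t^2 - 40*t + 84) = (t^2 - t - 2)/(t^2 - t - 42)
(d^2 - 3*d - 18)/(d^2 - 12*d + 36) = (d + 3)/(d - 6)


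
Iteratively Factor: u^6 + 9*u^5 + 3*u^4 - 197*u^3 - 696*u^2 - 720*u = (u + 3)*(u^5 + 6*u^4 - 15*u^3 - 152*u^2 - 240*u) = u*(u + 3)*(u^4 + 6*u^3 - 15*u^2 - 152*u - 240) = u*(u - 5)*(u + 3)*(u^3 + 11*u^2 + 40*u + 48) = u*(u - 5)*(u + 3)*(u + 4)*(u^2 + 7*u + 12) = u*(u - 5)*(u + 3)*(u + 4)^2*(u + 3)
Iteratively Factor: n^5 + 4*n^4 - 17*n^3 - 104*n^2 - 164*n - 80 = (n + 2)*(n^4 + 2*n^3 - 21*n^2 - 62*n - 40) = (n - 5)*(n + 2)*(n^3 + 7*n^2 + 14*n + 8) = (n - 5)*(n + 2)^2*(n^2 + 5*n + 4) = (n - 5)*(n + 2)^2*(n + 4)*(n + 1)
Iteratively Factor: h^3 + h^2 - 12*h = (h)*(h^2 + h - 12) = h*(h - 3)*(h + 4)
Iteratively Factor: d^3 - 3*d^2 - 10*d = (d)*(d^2 - 3*d - 10) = d*(d - 5)*(d + 2)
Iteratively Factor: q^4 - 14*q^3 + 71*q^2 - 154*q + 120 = (q - 3)*(q^3 - 11*q^2 + 38*q - 40) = (q - 5)*(q - 3)*(q^2 - 6*q + 8) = (q - 5)*(q - 3)*(q - 2)*(q - 4)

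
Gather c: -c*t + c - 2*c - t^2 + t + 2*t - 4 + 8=c*(-t - 1) - t^2 + 3*t + 4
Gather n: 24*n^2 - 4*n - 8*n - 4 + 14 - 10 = 24*n^2 - 12*n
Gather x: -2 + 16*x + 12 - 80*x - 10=-64*x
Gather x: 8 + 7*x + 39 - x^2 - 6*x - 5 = -x^2 + x + 42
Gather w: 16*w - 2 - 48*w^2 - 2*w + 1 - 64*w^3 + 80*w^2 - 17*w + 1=-64*w^3 + 32*w^2 - 3*w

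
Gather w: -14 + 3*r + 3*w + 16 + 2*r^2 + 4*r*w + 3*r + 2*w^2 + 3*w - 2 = 2*r^2 + 6*r + 2*w^2 + w*(4*r + 6)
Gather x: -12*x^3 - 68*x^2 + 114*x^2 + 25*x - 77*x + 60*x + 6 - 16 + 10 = -12*x^3 + 46*x^2 + 8*x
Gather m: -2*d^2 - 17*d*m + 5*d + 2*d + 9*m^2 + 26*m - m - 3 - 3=-2*d^2 + 7*d + 9*m^2 + m*(25 - 17*d) - 6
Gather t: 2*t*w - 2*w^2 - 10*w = 2*t*w - 2*w^2 - 10*w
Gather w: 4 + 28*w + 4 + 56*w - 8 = 84*w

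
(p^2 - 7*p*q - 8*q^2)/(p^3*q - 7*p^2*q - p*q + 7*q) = (p^2 - 7*p*q - 8*q^2)/(q*(p^3 - 7*p^2 - p + 7))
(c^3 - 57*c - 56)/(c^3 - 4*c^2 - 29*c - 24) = (c + 7)/(c + 3)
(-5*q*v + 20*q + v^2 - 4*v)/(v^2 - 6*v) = (-5*q*v + 20*q + v^2 - 4*v)/(v*(v - 6))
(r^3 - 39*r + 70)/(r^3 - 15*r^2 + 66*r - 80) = (r + 7)/(r - 8)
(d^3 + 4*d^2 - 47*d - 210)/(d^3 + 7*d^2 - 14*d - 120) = (d - 7)/(d - 4)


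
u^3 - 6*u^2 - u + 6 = (u - 6)*(u - 1)*(u + 1)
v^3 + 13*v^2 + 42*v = v*(v + 6)*(v + 7)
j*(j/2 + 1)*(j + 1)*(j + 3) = j^4/2 + 3*j^3 + 11*j^2/2 + 3*j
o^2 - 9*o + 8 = (o - 8)*(o - 1)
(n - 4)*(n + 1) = n^2 - 3*n - 4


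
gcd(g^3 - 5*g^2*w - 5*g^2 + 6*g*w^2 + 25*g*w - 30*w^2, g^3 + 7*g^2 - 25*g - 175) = g - 5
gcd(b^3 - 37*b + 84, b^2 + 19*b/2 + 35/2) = b + 7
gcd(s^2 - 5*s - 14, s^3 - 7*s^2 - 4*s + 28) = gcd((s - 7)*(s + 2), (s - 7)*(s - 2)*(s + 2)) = s^2 - 5*s - 14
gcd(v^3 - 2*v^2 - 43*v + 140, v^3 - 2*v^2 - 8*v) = v - 4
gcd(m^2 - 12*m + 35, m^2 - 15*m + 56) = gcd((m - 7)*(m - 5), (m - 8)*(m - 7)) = m - 7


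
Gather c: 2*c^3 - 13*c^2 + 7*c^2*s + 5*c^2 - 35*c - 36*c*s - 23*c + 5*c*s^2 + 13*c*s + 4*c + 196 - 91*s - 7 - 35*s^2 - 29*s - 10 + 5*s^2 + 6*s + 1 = 2*c^3 + c^2*(7*s - 8) + c*(5*s^2 - 23*s - 54) - 30*s^2 - 114*s + 180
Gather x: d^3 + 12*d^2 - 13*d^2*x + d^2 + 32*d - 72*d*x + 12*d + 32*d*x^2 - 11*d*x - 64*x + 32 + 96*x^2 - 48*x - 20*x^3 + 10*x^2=d^3 + 13*d^2 + 44*d - 20*x^3 + x^2*(32*d + 106) + x*(-13*d^2 - 83*d - 112) + 32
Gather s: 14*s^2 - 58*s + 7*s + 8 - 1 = 14*s^2 - 51*s + 7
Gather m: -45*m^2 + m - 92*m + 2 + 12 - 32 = -45*m^2 - 91*m - 18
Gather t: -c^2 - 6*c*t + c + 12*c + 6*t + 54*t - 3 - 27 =-c^2 + 13*c + t*(60 - 6*c) - 30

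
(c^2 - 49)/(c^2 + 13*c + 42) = (c - 7)/(c + 6)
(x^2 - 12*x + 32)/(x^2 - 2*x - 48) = (x - 4)/(x + 6)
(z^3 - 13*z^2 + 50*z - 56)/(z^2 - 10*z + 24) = (z^2 - 9*z + 14)/(z - 6)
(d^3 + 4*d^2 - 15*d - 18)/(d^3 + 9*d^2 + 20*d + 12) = (d - 3)/(d + 2)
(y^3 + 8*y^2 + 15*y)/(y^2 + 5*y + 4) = y*(y^2 + 8*y + 15)/(y^2 + 5*y + 4)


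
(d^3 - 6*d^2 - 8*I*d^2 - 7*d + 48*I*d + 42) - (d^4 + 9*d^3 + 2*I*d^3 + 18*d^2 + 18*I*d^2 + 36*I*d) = -d^4 - 8*d^3 - 2*I*d^3 - 24*d^2 - 26*I*d^2 - 7*d + 12*I*d + 42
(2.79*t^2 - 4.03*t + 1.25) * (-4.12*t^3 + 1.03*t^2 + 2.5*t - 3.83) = -11.4948*t^5 + 19.4773*t^4 - 2.3259*t^3 - 19.4732*t^2 + 18.5599*t - 4.7875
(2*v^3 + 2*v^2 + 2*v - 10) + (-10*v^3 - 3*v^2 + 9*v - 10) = -8*v^3 - v^2 + 11*v - 20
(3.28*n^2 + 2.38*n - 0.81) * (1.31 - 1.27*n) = -4.1656*n^3 + 1.2742*n^2 + 4.1465*n - 1.0611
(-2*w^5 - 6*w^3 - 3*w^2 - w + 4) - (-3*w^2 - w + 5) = -2*w^5 - 6*w^3 - 1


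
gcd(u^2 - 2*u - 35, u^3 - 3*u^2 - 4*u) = 1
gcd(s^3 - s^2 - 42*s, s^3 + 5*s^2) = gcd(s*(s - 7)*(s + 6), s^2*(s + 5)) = s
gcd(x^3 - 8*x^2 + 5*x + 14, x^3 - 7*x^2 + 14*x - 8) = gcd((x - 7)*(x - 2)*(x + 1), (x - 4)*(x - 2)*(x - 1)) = x - 2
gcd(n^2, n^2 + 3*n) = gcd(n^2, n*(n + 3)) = n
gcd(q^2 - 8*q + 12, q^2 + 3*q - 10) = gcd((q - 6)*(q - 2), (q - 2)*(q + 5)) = q - 2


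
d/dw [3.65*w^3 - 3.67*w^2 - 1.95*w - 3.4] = 10.95*w^2 - 7.34*w - 1.95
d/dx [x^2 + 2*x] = 2*x + 2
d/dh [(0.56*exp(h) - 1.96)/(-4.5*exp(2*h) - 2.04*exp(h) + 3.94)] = (2.52*exp(2*h) - 17.64*exp(h) - 1.792)*exp(h)/(20.25*exp(4*h) + 18.36*exp(3*h) - 31.2984*exp(2*h) - 16.0752*exp(h) + 15.5236)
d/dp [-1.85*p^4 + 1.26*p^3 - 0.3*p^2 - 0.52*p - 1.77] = -7.4*p^3 + 3.78*p^2 - 0.6*p - 0.52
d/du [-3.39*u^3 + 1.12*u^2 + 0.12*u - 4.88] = -10.17*u^2 + 2.24*u + 0.12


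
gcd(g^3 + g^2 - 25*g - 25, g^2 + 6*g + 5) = g^2 + 6*g + 5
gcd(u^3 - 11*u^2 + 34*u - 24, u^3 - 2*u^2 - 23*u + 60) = u - 4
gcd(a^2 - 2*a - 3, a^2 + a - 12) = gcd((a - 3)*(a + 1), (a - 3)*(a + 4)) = a - 3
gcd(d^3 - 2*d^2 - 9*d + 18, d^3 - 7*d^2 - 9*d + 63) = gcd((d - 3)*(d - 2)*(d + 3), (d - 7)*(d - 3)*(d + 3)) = d^2 - 9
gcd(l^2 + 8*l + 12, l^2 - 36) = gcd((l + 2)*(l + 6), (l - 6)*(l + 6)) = l + 6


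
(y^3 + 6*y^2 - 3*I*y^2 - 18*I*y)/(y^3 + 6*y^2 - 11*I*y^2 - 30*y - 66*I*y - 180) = y*(y - 3*I)/(y^2 - 11*I*y - 30)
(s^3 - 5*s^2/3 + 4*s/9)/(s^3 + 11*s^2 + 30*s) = (9*s^2 - 15*s + 4)/(9*(s^2 + 11*s + 30))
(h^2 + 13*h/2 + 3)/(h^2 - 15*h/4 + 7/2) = 2*(2*h^2 + 13*h + 6)/(4*h^2 - 15*h + 14)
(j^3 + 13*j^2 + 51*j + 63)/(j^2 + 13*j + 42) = (j^2 + 6*j + 9)/(j + 6)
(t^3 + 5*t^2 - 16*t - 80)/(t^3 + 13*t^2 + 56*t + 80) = (t - 4)/(t + 4)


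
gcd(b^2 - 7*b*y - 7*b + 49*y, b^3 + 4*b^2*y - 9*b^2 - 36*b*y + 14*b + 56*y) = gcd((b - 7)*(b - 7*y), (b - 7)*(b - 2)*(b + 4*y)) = b - 7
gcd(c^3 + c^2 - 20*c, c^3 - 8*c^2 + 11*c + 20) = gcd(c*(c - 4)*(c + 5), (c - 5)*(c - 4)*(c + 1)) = c - 4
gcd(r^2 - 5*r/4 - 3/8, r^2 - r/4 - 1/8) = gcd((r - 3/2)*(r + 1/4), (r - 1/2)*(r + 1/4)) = r + 1/4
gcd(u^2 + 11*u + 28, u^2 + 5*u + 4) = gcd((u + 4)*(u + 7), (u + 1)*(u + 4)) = u + 4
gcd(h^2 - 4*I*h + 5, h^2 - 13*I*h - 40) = h - 5*I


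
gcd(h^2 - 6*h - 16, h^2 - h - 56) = h - 8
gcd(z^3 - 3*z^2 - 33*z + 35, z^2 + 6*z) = 1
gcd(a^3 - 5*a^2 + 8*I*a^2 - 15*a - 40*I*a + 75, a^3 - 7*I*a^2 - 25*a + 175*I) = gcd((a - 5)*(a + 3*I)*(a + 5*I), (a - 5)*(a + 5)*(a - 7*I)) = a - 5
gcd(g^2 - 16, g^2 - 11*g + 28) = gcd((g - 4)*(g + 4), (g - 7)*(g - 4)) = g - 4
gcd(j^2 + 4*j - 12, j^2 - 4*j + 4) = j - 2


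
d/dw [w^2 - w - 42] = 2*w - 1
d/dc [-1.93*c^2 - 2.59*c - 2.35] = -3.86*c - 2.59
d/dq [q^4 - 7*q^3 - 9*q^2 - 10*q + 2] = 4*q^3 - 21*q^2 - 18*q - 10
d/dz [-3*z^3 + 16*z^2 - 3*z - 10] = -9*z^2 + 32*z - 3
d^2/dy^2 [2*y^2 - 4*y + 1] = 4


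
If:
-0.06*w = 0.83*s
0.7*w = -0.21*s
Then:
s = 0.00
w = 0.00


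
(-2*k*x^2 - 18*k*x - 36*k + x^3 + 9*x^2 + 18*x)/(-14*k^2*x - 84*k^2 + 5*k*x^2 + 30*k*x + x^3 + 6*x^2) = (x + 3)/(7*k + x)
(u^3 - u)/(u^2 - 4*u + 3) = u*(u + 1)/(u - 3)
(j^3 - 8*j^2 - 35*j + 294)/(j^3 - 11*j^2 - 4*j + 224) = (j^2 - j - 42)/(j^2 - 4*j - 32)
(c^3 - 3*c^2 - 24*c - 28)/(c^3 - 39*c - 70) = (c + 2)/(c + 5)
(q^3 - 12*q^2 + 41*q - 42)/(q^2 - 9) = (q^2 - 9*q + 14)/(q + 3)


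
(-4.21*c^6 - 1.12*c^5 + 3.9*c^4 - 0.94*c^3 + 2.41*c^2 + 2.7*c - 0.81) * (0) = 0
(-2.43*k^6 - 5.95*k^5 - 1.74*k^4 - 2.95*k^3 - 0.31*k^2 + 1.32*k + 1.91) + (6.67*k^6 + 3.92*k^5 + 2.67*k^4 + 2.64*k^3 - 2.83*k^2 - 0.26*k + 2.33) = 4.24*k^6 - 2.03*k^5 + 0.93*k^4 - 0.31*k^3 - 3.14*k^2 + 1.06*k + 4.24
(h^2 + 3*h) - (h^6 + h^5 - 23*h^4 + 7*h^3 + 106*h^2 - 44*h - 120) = -h^6 - h^5 + 23*h^4 - 7*h^3 - 105*h^2 + 47*h + 120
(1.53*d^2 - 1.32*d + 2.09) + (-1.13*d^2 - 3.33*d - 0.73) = 0.4*d^2 - 4.65*d + 1.36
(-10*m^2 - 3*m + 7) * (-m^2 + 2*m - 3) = 10*m^4 - 17*m^3 + 17*m^2 + 23*m - 21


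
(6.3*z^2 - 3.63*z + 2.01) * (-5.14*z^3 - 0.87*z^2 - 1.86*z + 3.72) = -32.382*z^5 + 13.1772*z^4 - 18.8913*z^3 + 28.4391*z^2 - 17.2422*z + 7.4772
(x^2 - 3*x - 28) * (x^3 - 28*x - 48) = x^5 - 3*x^4 - 56*x^3 + 36*x^2 + 928*x + 1344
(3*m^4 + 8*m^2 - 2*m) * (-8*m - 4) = -24*m^5 - 12*m^4 - 64*m^3 - 16*m^2 + 8*m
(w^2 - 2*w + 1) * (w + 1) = w^3 - w^2 - w + 1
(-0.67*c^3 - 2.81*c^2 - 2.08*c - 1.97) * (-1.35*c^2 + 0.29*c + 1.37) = 0.9045*c^5 + 3.5992*c^4 + 1.0752*c^3 - 1.7934*c^2 - 3.4209*c - 2.6989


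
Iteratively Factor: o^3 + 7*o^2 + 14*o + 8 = (o + 4)*(o^2 + 3*o + 2) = (o + 1)*(o + 4)*(o + 2)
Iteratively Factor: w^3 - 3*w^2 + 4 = (w - 2)*(w^2 - w - 2) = (w - 2)^2*(w + 1)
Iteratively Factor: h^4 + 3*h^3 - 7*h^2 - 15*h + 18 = (h - 1)*(h^3 + 4*h^2 - 3*h - 18) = (h - 2)*(h - 1)*(h^2 + 6*h + 9) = (h - 2)*(h - 1)*(h + 3)*(h + 3)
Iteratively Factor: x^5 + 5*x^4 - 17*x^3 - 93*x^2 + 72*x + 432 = (x + 4)*(x^4 + x^3 - 21*x^2 - 9*x + 108) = (x - 3)*(x + 4)*(x^3 + 4*x^2 - 9*x - 36) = (x - 3)^2*(x + 4)*(x^2 + 7*x + 12) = (x - 3)^2*(x + 4)^2*(x + 3)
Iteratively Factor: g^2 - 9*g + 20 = (g - 5)*(g - 4)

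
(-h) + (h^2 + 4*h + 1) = h^2 + 3*h + 1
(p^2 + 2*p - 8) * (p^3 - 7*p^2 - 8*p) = p^5 - 5*p^4 - 30*p^3 + 40*p^2 + 64*p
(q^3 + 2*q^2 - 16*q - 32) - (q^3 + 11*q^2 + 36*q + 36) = -9*q^2 - 52*q - 68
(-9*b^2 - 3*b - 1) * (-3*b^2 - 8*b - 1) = 27*b^4 + 81*b^3 + 36*b^2 + 11*b + 1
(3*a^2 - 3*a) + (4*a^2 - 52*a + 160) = 7*a^2 - 55*a + 160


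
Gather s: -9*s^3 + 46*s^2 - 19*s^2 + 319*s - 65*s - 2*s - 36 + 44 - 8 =-9*s^3 + 27*s^2 + 252*s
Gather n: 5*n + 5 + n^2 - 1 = n^2 + 5*n + 4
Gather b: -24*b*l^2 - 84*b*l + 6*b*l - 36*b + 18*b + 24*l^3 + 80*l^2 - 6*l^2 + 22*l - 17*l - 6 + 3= b*(-24*l^2 - 78*l - 18) + 24*l^3 + 74*l^2 + 5*l - 3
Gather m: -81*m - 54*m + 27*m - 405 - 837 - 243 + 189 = -108*m - 1296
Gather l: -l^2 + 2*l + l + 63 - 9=-l^2 + 3*l + 54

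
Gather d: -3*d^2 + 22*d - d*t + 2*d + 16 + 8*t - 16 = -3*d^2 + d*(24 - t) + 8*t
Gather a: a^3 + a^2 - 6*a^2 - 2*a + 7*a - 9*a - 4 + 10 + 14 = a^3 - 5*a^2 - 4*a + 20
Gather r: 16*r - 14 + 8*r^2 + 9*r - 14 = 8*r^2 + 25*r - 28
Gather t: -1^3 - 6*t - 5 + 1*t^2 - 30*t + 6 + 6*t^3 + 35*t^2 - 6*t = 6*t^3 + 36*t^2 - 42*t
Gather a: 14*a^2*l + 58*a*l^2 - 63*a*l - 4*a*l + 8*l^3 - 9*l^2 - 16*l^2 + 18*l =14*a^2*l + a*(58*l^2 - 67*l) + 8*l^3 - 25*l^2 + 18*l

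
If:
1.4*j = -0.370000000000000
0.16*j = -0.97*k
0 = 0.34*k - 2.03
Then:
No Solution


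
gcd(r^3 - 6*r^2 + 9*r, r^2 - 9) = r - 3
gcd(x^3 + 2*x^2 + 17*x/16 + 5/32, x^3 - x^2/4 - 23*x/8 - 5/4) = x^2 + 7*x/4 + 5/8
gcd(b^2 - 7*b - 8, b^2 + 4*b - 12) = 1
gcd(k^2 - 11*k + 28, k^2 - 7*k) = k - 7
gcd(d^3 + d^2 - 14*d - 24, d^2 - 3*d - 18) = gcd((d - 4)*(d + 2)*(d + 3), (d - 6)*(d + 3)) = d + 3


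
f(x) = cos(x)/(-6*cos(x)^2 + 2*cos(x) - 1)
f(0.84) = -0.29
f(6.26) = -0.20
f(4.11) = 0.14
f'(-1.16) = -0.03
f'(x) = (-12*sin(x)*cos(x) + 2*sin(x))*cos(x)/(-6*cos(x)^2 + 2*cos(x) - 1)^2 - sin(x)/(-6*cos(x)^2 + 2*cos(x) - 1) = (1 - 6*cos(x)^2)*sin(x)/(6*sin(x)^2 + 2*cos(x) - 7)^2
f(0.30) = -0.21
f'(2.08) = -0.03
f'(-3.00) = 0.01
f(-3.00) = 0.11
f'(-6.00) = -0.06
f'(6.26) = 0.00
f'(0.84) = -0.23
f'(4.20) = 0.03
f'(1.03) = -0.21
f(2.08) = 0.14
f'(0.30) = -0.06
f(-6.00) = -0.21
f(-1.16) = -0.34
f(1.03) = -0.33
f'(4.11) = 0.05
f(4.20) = 0.14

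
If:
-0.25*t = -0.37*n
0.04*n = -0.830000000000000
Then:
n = -20.75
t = -30.71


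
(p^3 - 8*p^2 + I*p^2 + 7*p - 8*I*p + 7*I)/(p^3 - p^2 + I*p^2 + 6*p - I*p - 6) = (p^2 + p*(-7 + I) - 7*I)/(p^2 + I*p + 6)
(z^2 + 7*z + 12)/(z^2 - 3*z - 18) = (z + 4)/(z - 6)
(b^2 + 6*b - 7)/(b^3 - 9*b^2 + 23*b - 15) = (b + 7)/(b^2 - 8*b + 15)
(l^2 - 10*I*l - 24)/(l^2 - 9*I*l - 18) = (l - 4*I)/(l - 3*I)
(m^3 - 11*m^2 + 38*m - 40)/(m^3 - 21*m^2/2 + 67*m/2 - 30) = 2*(m - 2)/(2*m - 3)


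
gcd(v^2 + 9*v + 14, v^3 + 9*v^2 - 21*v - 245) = v + 7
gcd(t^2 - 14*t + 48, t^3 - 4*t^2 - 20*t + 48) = t - 6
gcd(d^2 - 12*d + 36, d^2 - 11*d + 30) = d - 6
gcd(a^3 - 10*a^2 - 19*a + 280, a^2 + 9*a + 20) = a + 5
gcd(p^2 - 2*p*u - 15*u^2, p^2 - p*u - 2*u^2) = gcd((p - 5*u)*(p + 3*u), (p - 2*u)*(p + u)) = 1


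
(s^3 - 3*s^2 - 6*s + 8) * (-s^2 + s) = -s^5 + 4*s^4 + 3*s^3 - 14*s^2 + 8*s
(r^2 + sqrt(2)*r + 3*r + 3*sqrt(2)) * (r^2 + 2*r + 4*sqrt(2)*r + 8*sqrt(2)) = r^4 + 5*r^3 + 5*sqrt(2)*r^3 + 14*r^2 + 25*sqrt(2)*r^2 + 40*r + 30*sqrt(2)*r + 48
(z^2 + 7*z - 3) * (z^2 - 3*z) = z^4 + 4*z^3 - 24*z^2 + 9*z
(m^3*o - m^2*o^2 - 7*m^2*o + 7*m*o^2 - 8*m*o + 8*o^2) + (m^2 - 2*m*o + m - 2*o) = m^3*o - m^2*o^2 - 7*m^2*o + m^2 + 7*m*o^2 - 10*m*o + m + 8*o^2 - 2*o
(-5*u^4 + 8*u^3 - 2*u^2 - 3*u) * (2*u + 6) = -10*u^5 - 14*u^4 + 44*u^3 - 18*u^2 - 18*u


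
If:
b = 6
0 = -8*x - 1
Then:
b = 6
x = -1/8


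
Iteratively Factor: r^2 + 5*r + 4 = (r + 4)*(r + 1)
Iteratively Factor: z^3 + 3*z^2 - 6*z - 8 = (z + 1)*(z^2 + 2*z - 8) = (z - 2)*(z + 1)*(z + 4)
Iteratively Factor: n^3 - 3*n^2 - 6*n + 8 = (n - 1)*(n^2 - 2*n - 8) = (n - 1)*(n + 2)*(n - 4)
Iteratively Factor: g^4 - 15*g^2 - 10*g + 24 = (g + 3)*(g^3 - 3*g^2 - 6*g + 8) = (g - 4)*(g + 3)*(g^2 + g - 2) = (g - 4)*(g - 1)*(g + 3)*(g + 2)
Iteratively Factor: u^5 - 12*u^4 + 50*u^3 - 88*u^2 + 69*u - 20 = (u - 4)*(u^4 - 8*u^3 + 18*u^2 - 16*u + 5) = (u - 4)*(u - 1)*(u^3 - 7*u^2 + 11*u - 5) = (u - 5)*(u - 4)*(u - 1)*(u^2 - 2*u + 1) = (u - 5)*(u - 4)*(u - 1)^2*(u - 1)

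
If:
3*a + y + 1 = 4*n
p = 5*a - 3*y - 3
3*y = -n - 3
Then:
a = -13*y/3 - 13/3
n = -3*y - 3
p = -74*y/3 - 74/3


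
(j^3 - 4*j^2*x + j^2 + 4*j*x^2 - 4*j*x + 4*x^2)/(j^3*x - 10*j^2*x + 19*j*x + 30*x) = (j^2 - 4*j*x + 4*x^2)/(x*(j^2 - 11*j + 30))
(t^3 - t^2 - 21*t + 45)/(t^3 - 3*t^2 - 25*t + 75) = (t - 3)/(t - 5)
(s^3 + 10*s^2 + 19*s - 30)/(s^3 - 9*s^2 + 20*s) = (s^3 + 10*s^2 + 19*s - 30)/(s*(s^2 - 9*s + 20))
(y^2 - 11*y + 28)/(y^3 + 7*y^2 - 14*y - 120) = (y - 7)/(y^2 + 11*y + 30)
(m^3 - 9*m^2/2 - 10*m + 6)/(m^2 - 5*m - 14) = (m^2 - 13*m/2 + 3)/(m - 7)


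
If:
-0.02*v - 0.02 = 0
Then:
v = -1.00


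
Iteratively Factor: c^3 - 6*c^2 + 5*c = (c - 1)*(c^2 - 5*c) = (c - 5)*(c - 1)*(c)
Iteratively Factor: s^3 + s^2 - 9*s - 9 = (s + 1)*(s^2 - 9) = (s - 3)*(s + 1)*(s + 3)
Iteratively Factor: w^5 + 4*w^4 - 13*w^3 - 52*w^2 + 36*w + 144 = (w - 3)*(w^4 + 7*w^3 + 8*w^2 - 28*w - 48) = (w - 3)*(w + 3)*(w^3 + 4*w^2 - 4*w - 16) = (w - 3)*(w + 2)*(w + 3)*(w^2 + 2*w - 8) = (w - 3)*(w - 2)*(w + 2)*(w + 3)*(w + 4)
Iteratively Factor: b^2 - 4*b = (b - 4)*(b)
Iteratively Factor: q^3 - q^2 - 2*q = (q + 1)*(q^2 - 2*q) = q*(q + 1)*(q - 2)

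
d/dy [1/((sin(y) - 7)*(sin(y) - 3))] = 2*(5 - sin(y))*cos(y)/((sin(y) - 7)^2*(sin(y) - 3)^2)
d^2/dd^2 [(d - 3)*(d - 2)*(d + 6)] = 6*d + 2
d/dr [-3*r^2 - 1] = -6*r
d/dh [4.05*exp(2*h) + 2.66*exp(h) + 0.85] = (8.1*exp(h) + 2.66)*exp(h)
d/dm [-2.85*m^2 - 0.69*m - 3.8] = -5.7*m - 0.69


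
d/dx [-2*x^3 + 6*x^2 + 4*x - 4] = -6*x^2 + 12*x + 4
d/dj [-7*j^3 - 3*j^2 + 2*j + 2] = -21*j^2 - 6*j + 2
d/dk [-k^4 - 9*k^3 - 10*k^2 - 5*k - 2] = -4*k^3 - 27*k^2 - 20*k - 5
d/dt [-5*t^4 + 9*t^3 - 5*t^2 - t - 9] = -20*t^3 + 27*t^2 - 10*t - 1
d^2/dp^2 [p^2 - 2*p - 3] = 2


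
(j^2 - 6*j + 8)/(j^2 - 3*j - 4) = (j - 2)/(j + 1)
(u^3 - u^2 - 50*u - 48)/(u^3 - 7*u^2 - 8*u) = (u + 6)/u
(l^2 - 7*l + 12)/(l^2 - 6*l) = (l^2 - 7*l + 12)/(l*(l - 6))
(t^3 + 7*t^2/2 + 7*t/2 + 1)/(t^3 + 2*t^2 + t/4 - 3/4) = 2*(2*t^2 + 5*t + 2)/(4*t^2 + 4*t - 3)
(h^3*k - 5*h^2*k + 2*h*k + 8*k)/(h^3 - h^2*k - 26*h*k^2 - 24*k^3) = k*(-h^3 + 5*h^2 - 2*h - 8)/(-h^3 + h^2*k + 26*h*k^2 + 24*k^3)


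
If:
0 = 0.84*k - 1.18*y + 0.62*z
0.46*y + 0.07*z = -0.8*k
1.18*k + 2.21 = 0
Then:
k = -1.87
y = 2.23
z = 6.77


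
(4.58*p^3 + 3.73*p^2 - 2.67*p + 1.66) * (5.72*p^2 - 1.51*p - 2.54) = 26.1976*p^5 + 14.4198*p^4 - 32.5379*p^3 + 4.0527*p^2 + 4.2752*p - 4.2164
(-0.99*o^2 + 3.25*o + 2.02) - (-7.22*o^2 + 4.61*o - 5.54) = 6.23*o^2 - 1.36*o + 7.56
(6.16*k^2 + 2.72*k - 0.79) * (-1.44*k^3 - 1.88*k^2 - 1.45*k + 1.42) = -8.8704*k^5 - 15.4976*k^4 - 12.908*k^3 + 6.2884*k^2 + 5.0079*k - 1.1218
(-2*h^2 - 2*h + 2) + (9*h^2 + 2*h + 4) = 7*h^2 + 6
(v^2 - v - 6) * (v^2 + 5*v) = v^4 + 4*v^3 - 11*v^2 - 30*v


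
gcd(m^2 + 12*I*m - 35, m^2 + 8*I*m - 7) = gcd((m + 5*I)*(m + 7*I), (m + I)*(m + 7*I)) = m + 7*I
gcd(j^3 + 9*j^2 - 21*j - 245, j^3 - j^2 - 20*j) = j - 5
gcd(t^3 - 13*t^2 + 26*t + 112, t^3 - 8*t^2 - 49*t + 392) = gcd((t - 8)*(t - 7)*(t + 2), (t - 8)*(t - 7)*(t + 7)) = t^2 - 15*t + 56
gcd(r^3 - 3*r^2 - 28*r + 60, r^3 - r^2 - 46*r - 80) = r + 5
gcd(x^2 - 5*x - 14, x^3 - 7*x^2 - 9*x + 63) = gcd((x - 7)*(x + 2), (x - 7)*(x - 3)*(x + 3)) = x - 7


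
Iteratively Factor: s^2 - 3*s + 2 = (s - 1)*(s - 2)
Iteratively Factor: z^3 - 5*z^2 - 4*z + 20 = (z - 2)*(z^2 - 3*z - 10) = (z - 5)*(z - 2)*(z + 2)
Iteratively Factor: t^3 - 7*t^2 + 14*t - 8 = (t - 1)*(t^2 - 6*t + 8) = (t - 2)*(t - 1)*(t - 4)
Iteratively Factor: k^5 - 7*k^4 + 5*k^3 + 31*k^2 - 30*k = (k - 3)*(k^4 - 4*k^3 - 7*k^2 + 10*k) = (k - 5)*(k - 3)*(k^3 + k^2 - 2*k) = (k - 5)*(k - 3)*(k - 1)*(k^2 + 2*k) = k*(k - 5)*(k - 3)*(k - 1)*(k + 2)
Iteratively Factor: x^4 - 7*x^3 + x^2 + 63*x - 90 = (x - 2)*(x^3 - 5*x^2 - 9*x + 45) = (x - 2)*(x + 3)*(x^2 - 8*x + 15) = (x - 5)*(x - 2)*(x + 3)*(x - 3)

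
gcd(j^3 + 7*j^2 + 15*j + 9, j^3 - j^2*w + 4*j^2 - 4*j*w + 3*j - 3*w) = j^2 + 4*j + 3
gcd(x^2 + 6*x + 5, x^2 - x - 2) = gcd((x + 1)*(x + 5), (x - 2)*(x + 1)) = x + 1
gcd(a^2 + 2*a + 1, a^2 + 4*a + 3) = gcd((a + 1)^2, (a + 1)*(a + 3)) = a + 1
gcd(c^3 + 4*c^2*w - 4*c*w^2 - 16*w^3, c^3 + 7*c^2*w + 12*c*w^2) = c + 4*w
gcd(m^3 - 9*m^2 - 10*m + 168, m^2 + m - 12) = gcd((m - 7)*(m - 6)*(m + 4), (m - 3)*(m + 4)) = m + 4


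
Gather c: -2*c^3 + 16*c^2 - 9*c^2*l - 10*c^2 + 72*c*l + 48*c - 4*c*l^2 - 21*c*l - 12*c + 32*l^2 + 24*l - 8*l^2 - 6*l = -2*c^3 + c^2*(6 - 9*l) + c*(-4*l^2 + 51*l + 36) + 24*l^2 + 18*l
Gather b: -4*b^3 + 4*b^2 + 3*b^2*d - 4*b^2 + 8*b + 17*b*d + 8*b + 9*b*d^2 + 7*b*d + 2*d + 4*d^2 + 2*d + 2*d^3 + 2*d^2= -4*b^3 + 3*b^2*d + b*(9*d^2 + 24*d + 16) + 2*d^3 + 6*d^2 + 4*d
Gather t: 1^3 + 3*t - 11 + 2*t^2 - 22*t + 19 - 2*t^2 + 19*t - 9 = 0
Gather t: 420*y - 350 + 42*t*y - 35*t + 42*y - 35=t*(42*y - 35) + 462*y - 385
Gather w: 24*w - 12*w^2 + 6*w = -12*w^2 + 30*w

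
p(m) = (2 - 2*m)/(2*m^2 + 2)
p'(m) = -4*m*(2 - 2*m)/(2*m^2 + 2)^2 - 2/(2*m^2 + 2)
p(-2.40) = 0.50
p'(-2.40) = 0.21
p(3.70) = -0.18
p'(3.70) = 0.02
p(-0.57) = 1.18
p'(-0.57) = 0.26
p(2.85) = -0.20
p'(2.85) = 0.02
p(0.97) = 0.02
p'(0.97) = -0.53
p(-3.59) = 0.33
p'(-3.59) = 0.10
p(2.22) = -0.21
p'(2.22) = -0.01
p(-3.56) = 0.33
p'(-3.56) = 0.10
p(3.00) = -0.20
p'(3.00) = 0.02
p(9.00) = -0.10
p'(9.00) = 0.01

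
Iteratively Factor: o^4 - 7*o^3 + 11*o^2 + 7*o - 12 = (o + 1)*(o^3 - 8*o^2 + 19*o - 12) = (o - 4)*(o + 1)*(o^2 - 4*o + 3) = (o - 4)*(o - 1)*(o + 1)*(o - 3)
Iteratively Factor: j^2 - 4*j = (j)*(j - 4)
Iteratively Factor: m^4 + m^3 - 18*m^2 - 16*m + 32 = (m + 2)*(m^3 - m^2 - 16*m + 16) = (m + 2)*(m + 4)*(m^2 - 5*m + 4) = (m - 4)*(m + 2)*(m + 4)*(m - 1)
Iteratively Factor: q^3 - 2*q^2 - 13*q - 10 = (q + 2)*(q^2 - 4*q - 5) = (q - 5)*(q + 2)*(q + 1)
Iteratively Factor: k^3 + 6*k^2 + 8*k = (k)*(k^2 + 6*k + 8) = k*(k + 2)*(k + 4)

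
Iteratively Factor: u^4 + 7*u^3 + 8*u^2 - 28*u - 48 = (u + 3)*(u^3 + 4*u^2 - 4*u - 16) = (u + 3)*(u + 4)*(u^2 - 4) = (u + 2)*(u + 3)*(u + 4)*(u - 2)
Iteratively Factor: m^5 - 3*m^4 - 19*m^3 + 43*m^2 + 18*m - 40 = (m - 5)*(m^4 + 2*m^3 - 9*m^2 - 2*m + 8) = (m - 5)*(m - 1)*(m^3 + 3*m^2 - 6*m - 8) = (m - 5)*(m - 1)*(m + 1)*(m^2 + 2*m - 8) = (m - 5)*(m - 1)*(m + 1)*(m + 4)*(m - 2)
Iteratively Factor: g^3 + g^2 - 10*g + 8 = (g - 2)*(g^2 + 3*g - 4) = (g - 2)*(g + 4)*(g - 1)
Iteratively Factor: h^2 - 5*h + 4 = (h - 4)*(h - 1)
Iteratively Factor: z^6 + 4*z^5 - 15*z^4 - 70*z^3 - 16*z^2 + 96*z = (z - 1)*(z^5 + 5*z^4 - 10*z^3 - 80*z^2 - 96*z) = (z - 1)*(z + 4)*(z^4 + z^3 - 14*z^2 - 24*z) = (z - 4)*(z - 1)*(z + 4)*(z^3 + 5*z^2 + 6*z) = z*(z - 4)*(z - 1)*(z + 4)*(z^2 + 5*z + 6) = z*(z - 4)*(z - 1)*(z + 2)*(z + 4)*(z + 3)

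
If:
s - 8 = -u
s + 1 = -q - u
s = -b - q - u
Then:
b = 1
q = -9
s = 8 - u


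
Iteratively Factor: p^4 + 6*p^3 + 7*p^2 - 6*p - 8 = (p - 1)*(p^3 + 7*p^2 + 14*p + 8) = (p - 1)*(p + 4)*(p^2 + 3*p + 2) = (p - 1)*(p + 2)*(p + 4)*(p + 1)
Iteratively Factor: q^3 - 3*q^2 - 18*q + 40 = (q - 2)*(q^2 - q - 20) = (q - 5)*(q - 2)*(q + 4)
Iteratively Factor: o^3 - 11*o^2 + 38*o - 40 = (o - 5)*(o^2 - 6*o + 8) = (o - 5)*(o - 4)*(o - 2)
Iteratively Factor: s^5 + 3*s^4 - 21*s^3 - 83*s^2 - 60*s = (s + 1)*(s^4 + 2*s^3 - 23*s^2 - 60*s) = (s + 1)*(s + 4)*(s^3 - 2*s^2 - 15*s) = (s - 5)*(s + 1)*(s + 4)*(s^2 + 3*s) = s*(s - 5)*(s + 1)*(s + 4)*(s + 3)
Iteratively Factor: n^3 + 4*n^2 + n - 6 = (n + 3)*(n^2 + n - 2) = (n + 2)*(n + 3)*(n - 1)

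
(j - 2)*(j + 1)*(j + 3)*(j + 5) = j^4 + 7*j^3 + 5*j^2 - 31*j - 30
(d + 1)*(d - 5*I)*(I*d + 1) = I*d^3 + 6*d^2 + I*d^2 + 6*d - 5*I*d - 5*I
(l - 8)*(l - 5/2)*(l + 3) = l^3 - 15*l^2/2 - 23*l/2 + 60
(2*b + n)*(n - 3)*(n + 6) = 2*b*n^2 + 6*b*n - 36*b + n^3 + 3*n^2 - 18*n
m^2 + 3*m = m*(m + 3)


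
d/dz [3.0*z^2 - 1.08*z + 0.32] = 6.0*z - 1.08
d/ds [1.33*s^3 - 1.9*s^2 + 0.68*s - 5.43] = 3.99*s^2 - 3.8*s + 0.68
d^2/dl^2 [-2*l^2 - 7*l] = -4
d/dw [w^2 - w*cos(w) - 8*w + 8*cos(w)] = w*sin(w) + 2*w - 8*sin(w) - cos(w) - 8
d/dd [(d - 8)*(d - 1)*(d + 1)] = 3*d^2 - 16*d - 1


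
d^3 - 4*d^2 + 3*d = d*(d - 3)*(d - 1)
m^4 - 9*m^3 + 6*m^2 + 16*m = m*(m - 8)*(m - 2)*(m + 1)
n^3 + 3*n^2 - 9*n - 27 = (n - 3)*(n + 3)^2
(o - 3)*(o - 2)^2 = o^3 - 7*o^2 + 16*o - 12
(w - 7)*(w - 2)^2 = w^3 - 11*w^2 + 32*w - 28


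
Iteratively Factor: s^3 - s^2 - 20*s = (s)*(s^2 - s - 20) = s*(s - 5)*(s + 4)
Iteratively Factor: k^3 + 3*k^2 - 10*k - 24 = (k - 3)*(k^2 + 6*k + 8) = (k - 3)*(k + 2)*(k + 4)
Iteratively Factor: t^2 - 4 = (t + 2)*(t - 2)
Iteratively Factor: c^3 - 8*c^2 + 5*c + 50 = (c - 5)*(c^2 - 3*c - 10) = (c - 5)^2*(c + 2)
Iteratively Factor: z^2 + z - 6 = (z - 2)*(z + 3)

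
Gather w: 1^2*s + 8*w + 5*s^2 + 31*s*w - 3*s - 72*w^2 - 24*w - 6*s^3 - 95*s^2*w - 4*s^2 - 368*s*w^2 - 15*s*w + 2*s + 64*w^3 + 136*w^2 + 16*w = -6*s^3 + s^2 + 64*w^3 + w^2*(64 - 368*s) + w*(-95*s^2 + 16*s)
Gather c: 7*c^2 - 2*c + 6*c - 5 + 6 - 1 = 7*c^2 + 4*c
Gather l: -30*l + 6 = 6 - 30*l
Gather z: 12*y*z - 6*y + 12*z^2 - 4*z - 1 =-6*y + 12*z^2 + z*(12*y - 4) - 1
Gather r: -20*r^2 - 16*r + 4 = -20*r^2 - 16*r + 4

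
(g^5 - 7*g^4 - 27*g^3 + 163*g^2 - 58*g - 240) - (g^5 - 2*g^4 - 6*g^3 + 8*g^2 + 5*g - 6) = -5*g^4 - 21*g^3 + 155*g^2 - 63*g - 234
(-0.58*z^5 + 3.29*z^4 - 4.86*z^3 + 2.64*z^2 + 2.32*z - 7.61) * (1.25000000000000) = -0.725*z^5 + 4.1125*z^4 - 6.075*z^3 + 3.3*z^2 + 2.9*z - 9.5125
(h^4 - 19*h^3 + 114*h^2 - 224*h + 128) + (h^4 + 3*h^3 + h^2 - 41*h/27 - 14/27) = 2*h^4 - 16*h^3 + 115*h^2 - 6089*h/27 + 3442/27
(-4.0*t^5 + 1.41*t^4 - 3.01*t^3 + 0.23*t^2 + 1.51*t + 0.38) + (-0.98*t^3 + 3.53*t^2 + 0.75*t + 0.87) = -4.0*t^5 + 1.41*t^4 - 3.99*t^3 + 3.76*t^2 + 2.26*t + 1.25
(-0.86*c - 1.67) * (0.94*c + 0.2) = -0.8084*c^2 - 1.7418*c - 0.334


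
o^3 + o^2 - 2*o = o*(o - 1)*(o + 2)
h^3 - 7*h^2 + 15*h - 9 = (h - 3)^2*(h - 1)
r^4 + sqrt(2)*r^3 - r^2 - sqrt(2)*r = r*(r - 1)*(r + 1)*(r + sqrt(2))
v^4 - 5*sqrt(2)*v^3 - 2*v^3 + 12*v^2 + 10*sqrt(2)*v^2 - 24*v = v*(v - 2)*(v - 3*sqrt(2))*(v - 2*sqrt(2))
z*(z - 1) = z^2 - z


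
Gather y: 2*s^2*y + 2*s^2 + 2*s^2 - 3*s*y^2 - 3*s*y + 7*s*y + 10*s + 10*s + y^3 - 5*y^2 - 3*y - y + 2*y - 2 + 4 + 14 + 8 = 4*s^2 + 20*s + y^3 + y^2*(-3*s - 5) + y*(2*s^2 + 4*s - 2) + 24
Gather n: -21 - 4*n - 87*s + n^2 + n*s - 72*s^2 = n^2 + n*(s - 4) - 72*s^2 - 87*s - 21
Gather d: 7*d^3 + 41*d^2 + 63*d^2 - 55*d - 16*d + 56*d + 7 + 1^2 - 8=7*d^3 + 104*d^2 - 15*d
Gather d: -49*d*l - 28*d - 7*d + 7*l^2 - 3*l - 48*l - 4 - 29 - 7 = d*(-49*l - 35) + 7*l^2 - 51*l - 40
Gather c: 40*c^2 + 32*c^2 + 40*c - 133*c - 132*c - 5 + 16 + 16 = 72*c^2 - 225*c + 27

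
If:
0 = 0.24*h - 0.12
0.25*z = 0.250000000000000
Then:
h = 0.50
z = 1.00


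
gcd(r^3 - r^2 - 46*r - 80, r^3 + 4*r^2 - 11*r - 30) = r^2 + 7*r + 10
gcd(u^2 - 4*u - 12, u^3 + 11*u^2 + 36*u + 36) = u + 2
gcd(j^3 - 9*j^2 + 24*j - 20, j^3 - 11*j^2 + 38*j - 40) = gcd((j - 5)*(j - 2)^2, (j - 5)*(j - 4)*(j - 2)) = j^2 - 7*j + 10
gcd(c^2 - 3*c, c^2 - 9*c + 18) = c - 3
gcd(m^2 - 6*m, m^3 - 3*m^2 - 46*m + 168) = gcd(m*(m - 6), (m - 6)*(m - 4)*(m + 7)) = m - 6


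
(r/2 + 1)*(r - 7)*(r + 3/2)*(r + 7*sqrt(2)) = r^4/2 - 7*r^3/4 + 7*sqrt(2)*r^3/2 - 49*sqrt(2)*r^2/4 - 43*r^2/4 - 301*sqrt(2)*r/4 - 21*r/2 - 147*sqrt(2)/2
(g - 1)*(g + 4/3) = g^2 + g/3 - 4/3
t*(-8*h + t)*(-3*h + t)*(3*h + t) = 72*h^3*t - 9*h^2*t^2 - 8*h*t^3 + t^4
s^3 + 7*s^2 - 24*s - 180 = (s - 5)*(s + 6)^2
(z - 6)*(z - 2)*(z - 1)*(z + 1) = z^4 - 8*z^3 + 11*z^2 + 8*z - 12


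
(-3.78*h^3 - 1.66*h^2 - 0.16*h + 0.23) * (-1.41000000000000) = 5.3298*h^3 + 2.3406*h^2 + 0.2256*h - 0.3243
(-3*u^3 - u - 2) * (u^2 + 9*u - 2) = -3*u^5 - 27*u^4 + 5*u^3 - 11*u^2 - 16*u + 4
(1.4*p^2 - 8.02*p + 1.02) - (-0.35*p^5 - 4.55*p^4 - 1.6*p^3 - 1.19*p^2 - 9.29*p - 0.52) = 0.35*p^5 + 4.55*p^4 + 1.6*p^3 + 2.59*p^2 + 1.27*p + 1.54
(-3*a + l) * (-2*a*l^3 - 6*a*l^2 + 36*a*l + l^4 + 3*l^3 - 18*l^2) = 6*a^2*l^3 + 18*a^2*l^2 - 108*a^2*l - 5*a*l^4 - 15*a*l^3 + 90*a*l^2 + l^5 + 3*l^4 - 18*l^3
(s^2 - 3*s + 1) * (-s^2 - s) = -s^4 + 2*s^3 + 2*s^2 - s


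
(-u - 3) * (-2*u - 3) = 2*u^2 + 9*u + 9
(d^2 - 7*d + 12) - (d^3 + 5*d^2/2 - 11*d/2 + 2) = -d^3 - 3*d^2/2 - 3*d/2 + 10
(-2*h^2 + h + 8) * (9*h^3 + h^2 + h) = -18*h^5 + 7*h^4 + 71*h^3 + 9*h^2 + 8*h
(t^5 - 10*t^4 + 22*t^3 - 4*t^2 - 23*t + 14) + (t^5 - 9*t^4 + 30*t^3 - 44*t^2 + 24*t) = 2*t^5 - 19*t^4 + 52*t^3 - 48*t^2 + t + 14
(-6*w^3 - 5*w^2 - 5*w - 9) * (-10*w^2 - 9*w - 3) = 60*w^5 + 104*w^4 + 113*w^3 + 150*w^2 + 96*w + 27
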